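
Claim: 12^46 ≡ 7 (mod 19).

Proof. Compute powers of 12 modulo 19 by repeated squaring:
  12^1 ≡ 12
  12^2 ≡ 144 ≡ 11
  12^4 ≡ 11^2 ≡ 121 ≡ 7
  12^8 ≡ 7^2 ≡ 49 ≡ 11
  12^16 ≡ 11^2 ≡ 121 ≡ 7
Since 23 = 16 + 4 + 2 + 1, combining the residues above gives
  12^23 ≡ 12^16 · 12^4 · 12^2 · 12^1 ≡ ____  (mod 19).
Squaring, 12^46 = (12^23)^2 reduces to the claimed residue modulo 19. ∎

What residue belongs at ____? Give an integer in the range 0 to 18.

Multiply the listed residues: 7 · 7 · 11 · 12 = 49 → 539 → 6468.
Reducing modulo 19: 6468 = 340·19 + 8, so 12^23 ≡ 8.

8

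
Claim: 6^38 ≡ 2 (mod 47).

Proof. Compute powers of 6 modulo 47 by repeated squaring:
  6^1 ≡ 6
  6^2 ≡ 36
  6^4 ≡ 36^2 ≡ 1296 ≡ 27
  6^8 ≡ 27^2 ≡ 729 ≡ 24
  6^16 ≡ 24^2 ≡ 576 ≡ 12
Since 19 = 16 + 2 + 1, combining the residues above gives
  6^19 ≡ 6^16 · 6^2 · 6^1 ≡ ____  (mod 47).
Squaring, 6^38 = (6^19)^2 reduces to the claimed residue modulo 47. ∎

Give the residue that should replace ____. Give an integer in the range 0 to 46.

7

Multiply the listed residues: 12 · 36 · 6 = 432 → 2592.
Reducing modulo 47: 2592 = 55·47 + 7, so 6^19 ≡ 7.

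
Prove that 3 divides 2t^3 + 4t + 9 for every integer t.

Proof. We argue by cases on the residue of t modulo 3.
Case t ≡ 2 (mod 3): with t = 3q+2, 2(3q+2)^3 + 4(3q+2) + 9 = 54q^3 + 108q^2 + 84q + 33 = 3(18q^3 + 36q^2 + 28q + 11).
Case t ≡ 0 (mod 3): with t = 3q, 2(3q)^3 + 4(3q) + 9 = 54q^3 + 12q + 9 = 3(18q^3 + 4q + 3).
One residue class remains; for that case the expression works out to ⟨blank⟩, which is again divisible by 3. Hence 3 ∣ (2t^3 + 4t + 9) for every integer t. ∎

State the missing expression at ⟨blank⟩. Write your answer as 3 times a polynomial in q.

Only t ≡ 1 (mod 3) is unaccounted for. Put t = 3q+1:
2(3q+1)^3 + 4(3q+1) + 9 expands to 54q^3 + 54q^2 + 30q + 15,
and factoring out 3 leaves 3(18q^3 + 18q^2 + 10q + 5).

3(18q^3 + 18q^2 + 10q + 5)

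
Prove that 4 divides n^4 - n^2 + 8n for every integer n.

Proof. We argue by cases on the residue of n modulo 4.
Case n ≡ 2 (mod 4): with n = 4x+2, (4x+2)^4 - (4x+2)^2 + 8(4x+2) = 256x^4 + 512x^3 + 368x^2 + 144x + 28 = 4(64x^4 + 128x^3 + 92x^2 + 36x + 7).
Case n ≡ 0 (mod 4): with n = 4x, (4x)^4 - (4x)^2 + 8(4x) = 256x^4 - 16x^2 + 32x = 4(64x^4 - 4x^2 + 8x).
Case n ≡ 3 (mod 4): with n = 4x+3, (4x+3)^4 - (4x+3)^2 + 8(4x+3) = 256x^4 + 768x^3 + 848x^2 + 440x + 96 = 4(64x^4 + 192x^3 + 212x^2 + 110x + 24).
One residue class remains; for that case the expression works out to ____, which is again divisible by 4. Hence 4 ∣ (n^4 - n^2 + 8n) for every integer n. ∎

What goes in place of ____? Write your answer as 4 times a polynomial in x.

The residues treated are {2, 0, 3}, so the missing case is n ≡ 1 (mod 4); write n = 4x+1.
Then (4x+1)^4 - (4x+1)^2 + 8(4x+1) = 256x^4 + 256x^3 + 80x^2 + 40x + 8 = 4(64x^4 + 64x^3 + 20x^2 + 10x + 2).

4(64x^4 + 64x^3 + 20x^2 + 10x + 2)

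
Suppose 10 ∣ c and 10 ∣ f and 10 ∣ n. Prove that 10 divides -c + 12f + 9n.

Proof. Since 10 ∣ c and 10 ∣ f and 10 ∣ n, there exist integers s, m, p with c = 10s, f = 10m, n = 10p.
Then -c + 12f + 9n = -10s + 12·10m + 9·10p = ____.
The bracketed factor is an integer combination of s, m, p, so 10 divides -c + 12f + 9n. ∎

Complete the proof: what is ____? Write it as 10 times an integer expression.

10(12m + 9p - s)

Pull the common 10 out of every term: -10s + 12·10m + 9·10p = 10(12m + 9p - s).
12m + 9p - s is an integer, which exhibits the divisibility.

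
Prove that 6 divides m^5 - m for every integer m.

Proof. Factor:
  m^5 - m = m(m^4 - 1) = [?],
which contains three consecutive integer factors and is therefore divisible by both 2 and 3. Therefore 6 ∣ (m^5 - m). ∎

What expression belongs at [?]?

m^4 - 1 = (m^2 - 1)(m^2 + 1), and m^2 - 1 = (m-1)(m+1).
So m(m^4 - 1) = (m - 1)m(m + 1)(m^2 + 1).

(m - 1)m(m + 1)(m^2 + 1)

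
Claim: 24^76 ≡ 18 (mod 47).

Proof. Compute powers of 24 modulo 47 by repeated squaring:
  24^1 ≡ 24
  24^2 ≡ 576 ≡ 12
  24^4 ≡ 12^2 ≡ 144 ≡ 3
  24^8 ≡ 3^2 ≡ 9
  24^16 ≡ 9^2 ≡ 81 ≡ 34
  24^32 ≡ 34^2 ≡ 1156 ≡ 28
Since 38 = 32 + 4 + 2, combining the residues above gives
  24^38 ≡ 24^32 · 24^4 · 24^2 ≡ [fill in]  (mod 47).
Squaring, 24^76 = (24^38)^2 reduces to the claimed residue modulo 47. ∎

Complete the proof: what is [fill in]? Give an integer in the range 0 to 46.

21

24^32 · 24^4 · 24^2 ≡ 28 · 3 · 12 = 1008.
1008 mod 47 = 21, so 24^38 ≡ 21 (mod 47).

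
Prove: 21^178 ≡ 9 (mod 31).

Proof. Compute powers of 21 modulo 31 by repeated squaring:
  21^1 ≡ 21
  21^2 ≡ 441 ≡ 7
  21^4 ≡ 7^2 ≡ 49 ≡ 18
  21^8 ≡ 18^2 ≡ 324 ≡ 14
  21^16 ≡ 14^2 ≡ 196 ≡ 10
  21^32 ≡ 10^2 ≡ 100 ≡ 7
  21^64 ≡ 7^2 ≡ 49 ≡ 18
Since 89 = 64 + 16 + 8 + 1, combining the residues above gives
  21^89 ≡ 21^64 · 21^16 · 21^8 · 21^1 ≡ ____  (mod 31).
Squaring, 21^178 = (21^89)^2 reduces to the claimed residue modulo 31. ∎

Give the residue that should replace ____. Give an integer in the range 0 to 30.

3

Multiply the listed residues: 18 · 10 · 14 · 21 = 180 → 2520 → 52920.
Reducing modulo 31: 52920 = 1707·31 + 3, so 21^89 ≡ 3.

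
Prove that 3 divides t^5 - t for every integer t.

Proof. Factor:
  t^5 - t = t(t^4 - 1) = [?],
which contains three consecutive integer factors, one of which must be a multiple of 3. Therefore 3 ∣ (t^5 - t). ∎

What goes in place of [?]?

t^4 - 1 = (t^2 - 1)(t^2 + 1), and t^2 - 1 = (t-1)(t+1).
So t(t^4 - 1) = (t - 1)t(t + 1)(t^2 + 1).

(t - 1)t(t + 1)(t^2 + 1)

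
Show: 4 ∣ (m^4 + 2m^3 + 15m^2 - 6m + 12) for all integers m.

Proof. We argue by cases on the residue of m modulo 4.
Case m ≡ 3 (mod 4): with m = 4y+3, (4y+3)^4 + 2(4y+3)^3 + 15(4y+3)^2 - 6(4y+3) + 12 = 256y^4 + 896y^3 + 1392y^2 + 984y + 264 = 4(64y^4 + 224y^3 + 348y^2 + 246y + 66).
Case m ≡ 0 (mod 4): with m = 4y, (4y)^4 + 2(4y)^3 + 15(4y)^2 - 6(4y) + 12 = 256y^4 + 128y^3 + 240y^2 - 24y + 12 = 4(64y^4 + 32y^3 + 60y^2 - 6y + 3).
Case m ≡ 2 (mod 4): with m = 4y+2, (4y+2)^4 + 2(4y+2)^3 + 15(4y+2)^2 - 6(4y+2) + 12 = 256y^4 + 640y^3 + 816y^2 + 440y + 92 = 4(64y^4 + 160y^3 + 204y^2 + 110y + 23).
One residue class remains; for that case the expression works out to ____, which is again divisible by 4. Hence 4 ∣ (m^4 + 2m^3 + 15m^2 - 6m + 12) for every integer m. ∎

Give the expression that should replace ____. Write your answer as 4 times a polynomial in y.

Only m ≡ 1 (mod 4) is unaccounted for. Put m = 4y+1:
(4y+1)^4 + 2(4y+1)^3 + 15(4y+1)^2 - 6(4y+1) + 12 expands to 256y^4 + 384y^3 + 432y^2 + 136y + 24,
and factoring out 4 leaves 4(64y^4 + 96y^3 + 108y^2 + 34y + 6).

4(64y^4 + 96y^3 + 108y^2 + 34y + 6)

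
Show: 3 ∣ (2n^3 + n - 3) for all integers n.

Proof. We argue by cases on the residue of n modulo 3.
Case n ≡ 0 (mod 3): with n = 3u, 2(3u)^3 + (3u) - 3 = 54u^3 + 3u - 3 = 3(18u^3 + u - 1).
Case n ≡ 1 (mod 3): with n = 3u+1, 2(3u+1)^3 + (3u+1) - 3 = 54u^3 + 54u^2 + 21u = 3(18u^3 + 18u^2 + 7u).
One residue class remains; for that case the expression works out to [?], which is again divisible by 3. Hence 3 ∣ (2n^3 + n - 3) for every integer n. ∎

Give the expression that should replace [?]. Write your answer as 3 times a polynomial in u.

3(18u^3 + 36u^2 + 25u + 5)

Only n ≡ 2 (mod 3) is unaccounted for. Put n = 3u+2:
2(3u+2)^3 + (3u+2) - 3 expands to 54u^3 + 108u^2 + 75u + 15,
and factoring out 3 leaves 3(18u^3 + 36u^2 + 25u + 5).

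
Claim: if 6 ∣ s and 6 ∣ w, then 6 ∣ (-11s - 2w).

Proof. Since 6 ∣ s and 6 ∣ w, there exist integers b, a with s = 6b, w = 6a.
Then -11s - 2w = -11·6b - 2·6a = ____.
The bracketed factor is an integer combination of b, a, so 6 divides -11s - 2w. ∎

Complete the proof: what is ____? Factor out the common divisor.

Each term has a factor of 6: -11·6b - 2·6a = 6·(-2a - 11b).
Since -2a - 11b is an integer, 6 ∣ (-11s - 2w).

6(-2a - 11b)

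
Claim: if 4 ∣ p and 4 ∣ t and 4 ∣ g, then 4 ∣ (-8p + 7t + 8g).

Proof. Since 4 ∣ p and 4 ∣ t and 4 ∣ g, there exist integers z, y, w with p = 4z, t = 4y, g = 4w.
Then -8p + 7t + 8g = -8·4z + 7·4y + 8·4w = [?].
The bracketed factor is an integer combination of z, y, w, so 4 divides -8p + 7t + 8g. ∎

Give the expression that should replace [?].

4(8w + 7y - 8z)

Pull the common 4 out of every term: -8·4z + 7·4y + 8·4w = 4(8w + 7y - 8z).
8w + 7y - 8z is an integer, which exhibits the divisibility.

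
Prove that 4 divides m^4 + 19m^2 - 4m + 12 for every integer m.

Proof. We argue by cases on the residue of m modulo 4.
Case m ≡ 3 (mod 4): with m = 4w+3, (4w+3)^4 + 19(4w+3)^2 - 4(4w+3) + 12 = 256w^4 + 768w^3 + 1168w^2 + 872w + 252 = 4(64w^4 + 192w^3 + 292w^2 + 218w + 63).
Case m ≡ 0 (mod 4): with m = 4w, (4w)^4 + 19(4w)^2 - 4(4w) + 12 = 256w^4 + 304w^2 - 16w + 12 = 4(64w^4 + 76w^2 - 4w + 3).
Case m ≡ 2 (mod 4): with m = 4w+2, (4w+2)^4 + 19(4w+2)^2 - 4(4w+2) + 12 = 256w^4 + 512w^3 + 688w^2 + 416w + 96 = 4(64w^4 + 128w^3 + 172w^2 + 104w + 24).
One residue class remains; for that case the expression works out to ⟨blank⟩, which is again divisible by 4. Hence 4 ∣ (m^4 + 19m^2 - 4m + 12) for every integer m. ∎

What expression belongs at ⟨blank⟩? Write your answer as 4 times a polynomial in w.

The residues treated are {3, 0, 2}, so the missing case is m ≡ 1 (mod 4); write m = 4w+1.
Then (4w+1)^4 + 19(4w+1)^2 - 4(4w+1) + 12 = 256w^4 + 256w^3 + 400w^2 + 152w + 28 = 4(64w^4 + 64w^3 + 100w^2 + 38w + 7).

4(64w^4 + 64w^3 + 100w^2 + 38w + 7)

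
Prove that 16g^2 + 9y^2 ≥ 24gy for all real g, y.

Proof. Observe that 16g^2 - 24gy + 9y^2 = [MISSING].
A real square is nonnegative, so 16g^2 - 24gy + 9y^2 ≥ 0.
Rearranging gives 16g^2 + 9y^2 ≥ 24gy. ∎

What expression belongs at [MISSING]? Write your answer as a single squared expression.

(4g - 3y)^2

16g^2 - 24gy + 9y^2 is a perfect-square trinomial: the outer terms are (4g)^2 and (3y)^2, and the cross term is -2·4g·3y.
So 16g^2 - 24gy + 9y^2 = (4g - 3y)^2 ≥ 0.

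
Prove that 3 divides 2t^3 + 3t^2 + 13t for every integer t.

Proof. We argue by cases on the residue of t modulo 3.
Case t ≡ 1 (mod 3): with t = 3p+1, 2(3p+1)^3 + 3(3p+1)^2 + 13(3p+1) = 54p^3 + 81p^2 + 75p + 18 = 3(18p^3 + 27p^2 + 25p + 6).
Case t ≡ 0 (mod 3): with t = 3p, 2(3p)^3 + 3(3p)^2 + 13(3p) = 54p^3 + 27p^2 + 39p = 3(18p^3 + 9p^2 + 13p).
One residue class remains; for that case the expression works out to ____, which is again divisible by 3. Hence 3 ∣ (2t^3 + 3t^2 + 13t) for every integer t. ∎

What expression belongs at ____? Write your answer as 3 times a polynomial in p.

The residues treated are {1, 0}, so the missing case is t ≡ 2 (mod 3); write t = 3p+2.
Then 2(3p+2)^3 + 3(3p+2)^2 + 13(3p+2) = 54p^3 + 135p^2 + 147p + 54 = 3(18p^3 + 45p^2 + 49p + 18).

3(18p^3 + 45p^2 + 49p + 18)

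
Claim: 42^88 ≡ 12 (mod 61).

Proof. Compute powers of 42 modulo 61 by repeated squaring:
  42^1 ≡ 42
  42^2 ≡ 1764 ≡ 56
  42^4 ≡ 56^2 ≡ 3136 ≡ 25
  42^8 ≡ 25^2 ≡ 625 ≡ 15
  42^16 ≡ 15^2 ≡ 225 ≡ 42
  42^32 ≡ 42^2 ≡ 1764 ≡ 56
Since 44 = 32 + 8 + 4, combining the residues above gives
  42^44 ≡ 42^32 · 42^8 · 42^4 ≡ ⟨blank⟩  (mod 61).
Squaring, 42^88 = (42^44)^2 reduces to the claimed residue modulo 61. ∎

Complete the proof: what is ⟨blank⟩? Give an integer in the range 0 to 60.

16

42^32 · 42^8 · 42^4 ≡ 56 · 15 · 25 = 21000.
21000 mod 61 = 16, so 42^44 ≡ 16 (mod 61).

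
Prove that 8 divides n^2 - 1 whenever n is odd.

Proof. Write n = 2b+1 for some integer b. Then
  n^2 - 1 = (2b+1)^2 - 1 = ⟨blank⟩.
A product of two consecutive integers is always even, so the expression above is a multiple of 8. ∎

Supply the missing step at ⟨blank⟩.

(2b+1)^2 - 1 = 4b^2 + 4b + 1 - 1 = 4b^2 + 4b = 4b(b+1).
Since b and b+1 are consecutive, b(b+1) is even, and 4·(even) is a multiple of 8.

4b(b + 1)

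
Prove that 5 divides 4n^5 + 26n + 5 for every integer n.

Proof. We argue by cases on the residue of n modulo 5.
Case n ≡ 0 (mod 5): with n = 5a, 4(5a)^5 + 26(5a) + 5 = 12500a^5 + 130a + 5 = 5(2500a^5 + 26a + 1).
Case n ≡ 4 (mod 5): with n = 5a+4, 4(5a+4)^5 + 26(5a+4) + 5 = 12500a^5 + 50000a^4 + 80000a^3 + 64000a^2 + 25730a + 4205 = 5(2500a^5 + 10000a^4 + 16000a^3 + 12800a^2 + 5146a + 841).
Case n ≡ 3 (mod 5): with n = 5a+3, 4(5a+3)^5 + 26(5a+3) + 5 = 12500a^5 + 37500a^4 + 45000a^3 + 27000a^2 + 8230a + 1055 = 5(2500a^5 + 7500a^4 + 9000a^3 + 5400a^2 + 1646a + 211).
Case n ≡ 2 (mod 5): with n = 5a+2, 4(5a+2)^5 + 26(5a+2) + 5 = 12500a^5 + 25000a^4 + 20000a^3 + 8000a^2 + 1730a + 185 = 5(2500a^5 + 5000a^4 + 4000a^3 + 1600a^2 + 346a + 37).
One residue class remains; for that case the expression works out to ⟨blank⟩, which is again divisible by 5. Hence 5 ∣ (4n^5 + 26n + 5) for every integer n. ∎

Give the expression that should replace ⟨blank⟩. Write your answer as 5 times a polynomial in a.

Only n ≡ 1 (mod 5) is unaccounted for. Put n = 5a+1:
4(5a+1)^5 + 26(5a+1) + 5 expands to 12500a^5 + 12500a^4 + 5000a^3 + 1000a^2 + 230a + 35,
and factoring out 5 leaves 5(2500a^5 + 2500a^4 + 1000a^3 + 200a^2 + 46a + 7).

5(2500a^5 + 2500a^4 + 1000a^3 + 200a^2 + 46a + 7)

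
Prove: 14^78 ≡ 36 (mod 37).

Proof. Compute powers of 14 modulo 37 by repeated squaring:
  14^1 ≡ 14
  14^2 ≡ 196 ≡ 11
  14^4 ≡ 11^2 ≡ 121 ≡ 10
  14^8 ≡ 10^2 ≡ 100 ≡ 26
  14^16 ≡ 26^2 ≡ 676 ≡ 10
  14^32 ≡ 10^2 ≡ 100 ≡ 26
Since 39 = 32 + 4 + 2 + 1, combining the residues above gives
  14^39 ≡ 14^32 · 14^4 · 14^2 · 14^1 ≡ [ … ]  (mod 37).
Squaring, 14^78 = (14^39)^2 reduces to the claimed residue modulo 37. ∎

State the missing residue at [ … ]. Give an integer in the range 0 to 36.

6

14^32 · 14^4 · 14^2 · 14^1 ≡ 26 · 10 · 11 · 14 = 40040.
40040 mod 37 = 6, so 14^39 ≡ 6 (mod 37).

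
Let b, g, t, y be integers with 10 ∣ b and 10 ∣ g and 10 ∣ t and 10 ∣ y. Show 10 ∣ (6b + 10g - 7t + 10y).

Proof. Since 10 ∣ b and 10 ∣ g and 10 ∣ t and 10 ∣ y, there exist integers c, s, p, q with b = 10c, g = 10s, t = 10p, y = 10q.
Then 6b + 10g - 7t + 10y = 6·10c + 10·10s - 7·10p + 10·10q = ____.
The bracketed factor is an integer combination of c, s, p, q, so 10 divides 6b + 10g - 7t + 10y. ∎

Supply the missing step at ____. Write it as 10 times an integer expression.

Each term has a factor of 10: 6·10c + 10·10s - 7·10p + 10·10q = 10·(6c - 7p + 10q + 10s).
Since 6c - 7p + 10q + 10s is an integer, 10 ∣ (6b + 10g - 7t + 10y).

10(6c - 7p + 10q + 10s)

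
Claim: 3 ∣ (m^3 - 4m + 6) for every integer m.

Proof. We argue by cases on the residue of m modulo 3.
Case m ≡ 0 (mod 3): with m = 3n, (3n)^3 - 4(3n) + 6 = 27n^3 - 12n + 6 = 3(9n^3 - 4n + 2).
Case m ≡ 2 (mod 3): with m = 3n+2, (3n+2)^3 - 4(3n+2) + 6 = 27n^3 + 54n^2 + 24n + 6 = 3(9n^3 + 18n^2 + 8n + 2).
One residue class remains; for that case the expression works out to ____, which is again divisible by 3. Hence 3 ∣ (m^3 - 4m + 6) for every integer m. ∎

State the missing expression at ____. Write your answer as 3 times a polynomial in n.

Only m ≡ 1 (mod 3) is unaccounted for. Put m = 3n+1:
(3n+1)^3 - 4(3n+1) + 6 expands to 27n^3 + 27n^2 - 3n + 3,
and factoring out 3 leaves 3(9n^3 + 9n^2 - n + 1).

3(9n^3 + 9n^2 - n + 1)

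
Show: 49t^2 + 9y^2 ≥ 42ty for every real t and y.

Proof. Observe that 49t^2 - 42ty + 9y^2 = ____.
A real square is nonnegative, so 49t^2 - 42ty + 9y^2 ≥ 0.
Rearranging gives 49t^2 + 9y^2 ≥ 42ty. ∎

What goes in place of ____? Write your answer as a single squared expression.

(7t - 3y)^2

49t^2 - 42ty + 9y^2 is a perfect-square trinomial: the outer terms are (7t)^2 and (3y)^2, and the cross term is -2·7t·3y.
So 49t^2 - 42ty + 9y^2 = (7t - 3y)^2 ≥ 0.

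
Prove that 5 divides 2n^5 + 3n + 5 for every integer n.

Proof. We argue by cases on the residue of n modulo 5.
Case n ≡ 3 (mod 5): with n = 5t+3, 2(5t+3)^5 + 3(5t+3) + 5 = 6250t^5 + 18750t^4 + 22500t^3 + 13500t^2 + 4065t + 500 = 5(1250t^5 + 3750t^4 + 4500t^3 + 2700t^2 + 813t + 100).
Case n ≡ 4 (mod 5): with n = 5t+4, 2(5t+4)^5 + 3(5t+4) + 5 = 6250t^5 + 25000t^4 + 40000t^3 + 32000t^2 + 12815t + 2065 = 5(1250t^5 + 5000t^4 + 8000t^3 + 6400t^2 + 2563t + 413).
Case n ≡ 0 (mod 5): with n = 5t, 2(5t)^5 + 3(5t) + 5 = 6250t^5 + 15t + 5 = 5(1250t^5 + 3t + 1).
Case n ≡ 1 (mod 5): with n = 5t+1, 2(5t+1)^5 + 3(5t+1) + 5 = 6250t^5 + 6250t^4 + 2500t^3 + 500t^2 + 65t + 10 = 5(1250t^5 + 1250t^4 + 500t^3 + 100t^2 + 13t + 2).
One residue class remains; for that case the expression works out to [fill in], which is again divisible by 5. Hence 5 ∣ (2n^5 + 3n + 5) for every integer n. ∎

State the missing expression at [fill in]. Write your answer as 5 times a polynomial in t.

5(1250t^5 + 2500t^4 + 2000t^3 + 800t^2 + 163t + 15)

Only n ≡ 2 (mod 5) is unaccounted for. Put n = 5t+2:
2(5t+2)^5 + 3(5t+2) + 5 expands to 6250t^5 + 12500t^4 + 10000t^3 + 4000t^2 + 815t + 75,
and factoring out 5 leaves 5(1250t^5 + 2500t^4 + 2000t^3 + 800t^2 + 163t + 15).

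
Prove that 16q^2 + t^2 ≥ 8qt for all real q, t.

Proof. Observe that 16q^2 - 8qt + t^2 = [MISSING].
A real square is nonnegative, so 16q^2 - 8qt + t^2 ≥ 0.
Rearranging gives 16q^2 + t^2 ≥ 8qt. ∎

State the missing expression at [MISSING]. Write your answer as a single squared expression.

(4q - t)^2

The leading and trailing coefficients are 4^2 and 1^2, and 8 = 2·4·1, so the trinomial is (4q - t)^2.
Hence 16q^2 - 8qt + t^2 ≥ 0.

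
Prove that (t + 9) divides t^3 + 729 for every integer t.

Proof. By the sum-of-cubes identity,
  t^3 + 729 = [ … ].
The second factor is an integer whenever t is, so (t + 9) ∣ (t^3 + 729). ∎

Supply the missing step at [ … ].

Polynomial division of t^3 + 729 by t + 9 leaves remainder 0 and quotient t^2 - 9t + 81.
Hence t^3 + 729 = (t + 9)(t^2 - 9t + 81).

(t + 9)(t^2 - 9t + 81)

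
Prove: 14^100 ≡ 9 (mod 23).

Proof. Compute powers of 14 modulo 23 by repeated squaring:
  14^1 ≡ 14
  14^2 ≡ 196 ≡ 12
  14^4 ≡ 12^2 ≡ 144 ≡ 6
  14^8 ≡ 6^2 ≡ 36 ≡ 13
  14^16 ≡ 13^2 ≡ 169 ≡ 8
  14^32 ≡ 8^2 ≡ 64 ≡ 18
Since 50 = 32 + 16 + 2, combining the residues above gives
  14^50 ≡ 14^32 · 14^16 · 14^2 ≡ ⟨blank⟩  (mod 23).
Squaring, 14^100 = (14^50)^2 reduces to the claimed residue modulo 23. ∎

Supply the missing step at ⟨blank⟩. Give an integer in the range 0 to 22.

14^32 · 14^16 · 14^2 ≡ 18 · 8 · 12 = 1728.
1728 mod 23 = 3, so 14^50 ≡ 3 (mod 23).

3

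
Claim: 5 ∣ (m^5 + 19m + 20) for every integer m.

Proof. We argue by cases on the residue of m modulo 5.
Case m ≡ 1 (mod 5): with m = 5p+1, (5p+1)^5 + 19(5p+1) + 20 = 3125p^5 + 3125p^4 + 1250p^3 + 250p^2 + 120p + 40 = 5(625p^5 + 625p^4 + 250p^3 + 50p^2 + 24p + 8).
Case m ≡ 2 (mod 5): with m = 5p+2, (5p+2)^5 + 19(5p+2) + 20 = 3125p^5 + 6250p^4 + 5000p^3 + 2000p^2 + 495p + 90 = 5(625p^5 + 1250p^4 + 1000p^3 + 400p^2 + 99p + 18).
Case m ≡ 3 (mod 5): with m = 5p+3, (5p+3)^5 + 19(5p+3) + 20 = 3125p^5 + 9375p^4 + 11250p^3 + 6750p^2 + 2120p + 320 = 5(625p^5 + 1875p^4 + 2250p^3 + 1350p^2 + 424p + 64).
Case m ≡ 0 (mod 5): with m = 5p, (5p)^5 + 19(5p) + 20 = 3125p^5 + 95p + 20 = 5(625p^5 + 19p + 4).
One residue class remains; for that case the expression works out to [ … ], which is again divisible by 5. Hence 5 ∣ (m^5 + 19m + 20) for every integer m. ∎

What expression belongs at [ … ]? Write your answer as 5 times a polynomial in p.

The residues treated are {1, 2, 3, 0}, so the missing case is m ≡ 4 (mod 5); write m = 5p+4.
Then (5p+4)^5 + 19(5p+4) + 20 = 3125p^5 + 12500p^4 + 20000p^3 + 16000p^2 + 6495p + 1120 = 5(625p^5 + 2500p^4 + 4000p^3 + 3200p^2 + 1299p + 224).

5(625p^5 + 2500p^4 + 4000p^3 + 3200p^2 + 1299p + 224)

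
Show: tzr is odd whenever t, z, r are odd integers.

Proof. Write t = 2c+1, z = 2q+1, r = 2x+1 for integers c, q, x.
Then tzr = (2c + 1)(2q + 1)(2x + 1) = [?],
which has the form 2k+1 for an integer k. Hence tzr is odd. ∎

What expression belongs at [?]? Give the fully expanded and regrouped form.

2(4cqx + 2cq + 2cx + c + 2qx + q + x) + 1

(2c + 1)(2q + 1)(2x + 1) = 8cqx + 4cq + 4cx + 2c + 4qx + 2q + 2x + 1
= 2(4cqx + 2cq + 2cx + c + 2qx + q + x) + 1.
Since 4cqx + 2cq + 2cx + c + 2qx + q + x is an integer, the product is of the form 2k+1 for an integer k.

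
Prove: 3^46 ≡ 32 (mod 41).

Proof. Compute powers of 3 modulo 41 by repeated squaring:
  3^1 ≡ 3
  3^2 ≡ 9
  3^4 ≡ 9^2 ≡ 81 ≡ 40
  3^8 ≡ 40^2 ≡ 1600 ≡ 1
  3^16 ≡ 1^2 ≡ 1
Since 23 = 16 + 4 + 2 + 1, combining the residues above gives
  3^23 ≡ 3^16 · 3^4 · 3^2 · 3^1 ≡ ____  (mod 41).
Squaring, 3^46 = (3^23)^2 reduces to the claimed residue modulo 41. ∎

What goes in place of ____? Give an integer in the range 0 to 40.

14

3^16 · 3^4 · 3^2 · 3^1 ≡ 1 · 40 · 9 · 3 = 1080.
1080 mod 41 = 14, so 3^23 ≡ 14 (mod 41).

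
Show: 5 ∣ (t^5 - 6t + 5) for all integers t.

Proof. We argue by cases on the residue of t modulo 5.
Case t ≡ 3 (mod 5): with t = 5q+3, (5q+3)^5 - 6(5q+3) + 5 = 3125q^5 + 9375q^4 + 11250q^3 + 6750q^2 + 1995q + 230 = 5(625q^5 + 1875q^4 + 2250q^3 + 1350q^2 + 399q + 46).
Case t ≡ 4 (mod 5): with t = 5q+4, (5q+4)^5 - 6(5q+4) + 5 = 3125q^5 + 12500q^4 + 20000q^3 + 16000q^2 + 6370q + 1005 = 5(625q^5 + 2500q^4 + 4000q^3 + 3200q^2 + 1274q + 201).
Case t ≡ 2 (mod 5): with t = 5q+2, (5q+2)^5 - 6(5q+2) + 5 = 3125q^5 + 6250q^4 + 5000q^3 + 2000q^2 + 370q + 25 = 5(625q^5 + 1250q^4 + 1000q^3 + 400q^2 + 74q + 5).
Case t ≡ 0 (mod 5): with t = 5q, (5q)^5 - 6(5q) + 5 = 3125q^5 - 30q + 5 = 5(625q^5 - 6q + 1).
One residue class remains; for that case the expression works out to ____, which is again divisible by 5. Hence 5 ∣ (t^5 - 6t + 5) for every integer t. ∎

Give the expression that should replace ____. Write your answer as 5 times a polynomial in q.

5(625q^5 + 625q^4 + 250q^3 + 50q^2 - q)

Only t ≡ 1 (mod 5) is unaccounted for. Put t = 5q+1:
(5q+1)^5 - 6(5q+1) + 5 expands to 3125q^5 + 3125q^4 + 1250q^3 + 250q^2 - 5q,
and factoring out 5 leaves 5(625q^5 + 625q^4 + 250q^3 + 50q^2 - q).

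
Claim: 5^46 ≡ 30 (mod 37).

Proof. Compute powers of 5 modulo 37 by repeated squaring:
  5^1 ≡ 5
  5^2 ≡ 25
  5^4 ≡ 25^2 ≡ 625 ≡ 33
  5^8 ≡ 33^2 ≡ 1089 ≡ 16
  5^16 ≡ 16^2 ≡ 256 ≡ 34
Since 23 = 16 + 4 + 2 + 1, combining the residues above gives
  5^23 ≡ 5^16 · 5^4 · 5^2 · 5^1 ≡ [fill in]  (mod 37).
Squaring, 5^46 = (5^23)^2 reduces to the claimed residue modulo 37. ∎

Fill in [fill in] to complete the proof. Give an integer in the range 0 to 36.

5^16 · 5^4 · 5^2 · 5^1 ≡ 34 · 33 · 25 · 5 = 140250.
140250 mod 37 = 20, so 5^23 ≡ 20 (mod 37).

20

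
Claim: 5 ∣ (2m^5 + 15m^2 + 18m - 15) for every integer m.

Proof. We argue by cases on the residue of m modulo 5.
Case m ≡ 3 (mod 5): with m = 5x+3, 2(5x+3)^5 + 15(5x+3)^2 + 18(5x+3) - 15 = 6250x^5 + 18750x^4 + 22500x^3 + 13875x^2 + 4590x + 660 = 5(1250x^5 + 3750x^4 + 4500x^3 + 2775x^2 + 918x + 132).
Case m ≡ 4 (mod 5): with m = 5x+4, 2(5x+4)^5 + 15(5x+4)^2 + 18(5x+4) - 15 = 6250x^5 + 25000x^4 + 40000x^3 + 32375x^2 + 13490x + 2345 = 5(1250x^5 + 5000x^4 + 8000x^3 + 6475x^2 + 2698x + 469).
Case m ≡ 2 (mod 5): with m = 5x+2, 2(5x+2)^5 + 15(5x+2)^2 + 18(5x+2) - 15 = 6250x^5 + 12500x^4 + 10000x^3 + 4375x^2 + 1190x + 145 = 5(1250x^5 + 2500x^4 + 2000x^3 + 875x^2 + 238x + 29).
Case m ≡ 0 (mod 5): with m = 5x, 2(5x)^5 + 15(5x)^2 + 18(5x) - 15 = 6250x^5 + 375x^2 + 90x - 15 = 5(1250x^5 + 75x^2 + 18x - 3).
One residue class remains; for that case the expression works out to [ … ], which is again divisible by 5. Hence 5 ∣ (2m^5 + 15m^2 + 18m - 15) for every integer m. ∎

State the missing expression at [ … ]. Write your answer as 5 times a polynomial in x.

5(1250x^5 + 1250x^4 + 500x^3 + 175x^2 + 58x + 4)

The residues treated are {3, 4, 2, 0}, so the missing case is m ≡ 1 (mod 5); write m = 5x+1.
Then 2(5x+1)^5 + 15(5x+1)^2 + 18(5x+1) - 15 = 6250x^5 + 6250x^4 + 2500x^3 + 875x^2 + 290x + 20 = 5(1250x^5 + 1250x^4 + 500x^3 + 175x^2 + 58x + 4).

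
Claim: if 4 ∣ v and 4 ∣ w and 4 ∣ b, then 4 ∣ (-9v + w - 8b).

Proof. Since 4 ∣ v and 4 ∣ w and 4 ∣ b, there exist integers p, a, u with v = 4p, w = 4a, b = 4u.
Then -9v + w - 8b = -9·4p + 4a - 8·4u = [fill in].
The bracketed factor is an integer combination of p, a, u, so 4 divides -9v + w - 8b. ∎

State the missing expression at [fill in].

4(a - 9p - 8u)

Each term has a factor of 4: -9·4p + 4a - 8·4u = 4·(a - 9p - 8u).
Since a - 9p - 8u is an integer, 4 ∣ (-9v + w - 8b).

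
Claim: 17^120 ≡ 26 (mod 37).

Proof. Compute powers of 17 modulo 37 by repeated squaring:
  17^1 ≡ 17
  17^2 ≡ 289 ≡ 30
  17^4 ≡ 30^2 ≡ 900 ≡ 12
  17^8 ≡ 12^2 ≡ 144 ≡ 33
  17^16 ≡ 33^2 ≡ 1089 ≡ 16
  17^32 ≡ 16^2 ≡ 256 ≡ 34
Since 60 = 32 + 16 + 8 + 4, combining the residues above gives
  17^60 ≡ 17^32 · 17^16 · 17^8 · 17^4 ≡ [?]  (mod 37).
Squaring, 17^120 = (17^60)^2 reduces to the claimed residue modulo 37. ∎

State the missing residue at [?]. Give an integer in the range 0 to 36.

Multiply the listed residues: 34 · 16 · 33 · 12 = 544 → 17952 → 215424.
Reducing modulo 37: 215424 = 5822·37 + 10, so 17^60 ≡ 10.

10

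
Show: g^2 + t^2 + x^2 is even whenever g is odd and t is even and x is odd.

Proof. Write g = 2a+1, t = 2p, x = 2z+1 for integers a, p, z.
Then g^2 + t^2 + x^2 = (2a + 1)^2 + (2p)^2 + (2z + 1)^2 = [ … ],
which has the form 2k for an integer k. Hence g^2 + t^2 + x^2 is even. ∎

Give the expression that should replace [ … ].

Expanding: (2a + 1)^2 + (2p)^2 + (2z + 1)^2 = 4a^2 + 4a + 4p^2 + 4z^2 + 4z + 2.
Every term is even; pulling out the factor of 2 gives 2(2a^2 + 2a + 2p^2 + 2z^2 + 2z + 1).

2(2a^2 + 2a + 2p^2 + 2z^2 + 2z + 1)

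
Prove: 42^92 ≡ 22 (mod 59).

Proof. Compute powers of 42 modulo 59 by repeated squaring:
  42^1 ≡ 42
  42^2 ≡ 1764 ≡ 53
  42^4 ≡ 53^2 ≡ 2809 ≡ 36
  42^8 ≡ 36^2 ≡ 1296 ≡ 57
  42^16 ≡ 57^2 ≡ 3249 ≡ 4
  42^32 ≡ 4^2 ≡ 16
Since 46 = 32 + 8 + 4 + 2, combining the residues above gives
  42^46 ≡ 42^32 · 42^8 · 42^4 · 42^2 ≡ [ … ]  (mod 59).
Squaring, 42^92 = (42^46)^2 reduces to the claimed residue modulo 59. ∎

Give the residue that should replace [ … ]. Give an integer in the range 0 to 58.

9

42^32 · 42^8 · 42^4 · 42^2 ≡ 16 · 57 · 36 · 53 = 1740096.
1740096 mod 59 = 9, so 42^46 ≡ 9 (mod 59).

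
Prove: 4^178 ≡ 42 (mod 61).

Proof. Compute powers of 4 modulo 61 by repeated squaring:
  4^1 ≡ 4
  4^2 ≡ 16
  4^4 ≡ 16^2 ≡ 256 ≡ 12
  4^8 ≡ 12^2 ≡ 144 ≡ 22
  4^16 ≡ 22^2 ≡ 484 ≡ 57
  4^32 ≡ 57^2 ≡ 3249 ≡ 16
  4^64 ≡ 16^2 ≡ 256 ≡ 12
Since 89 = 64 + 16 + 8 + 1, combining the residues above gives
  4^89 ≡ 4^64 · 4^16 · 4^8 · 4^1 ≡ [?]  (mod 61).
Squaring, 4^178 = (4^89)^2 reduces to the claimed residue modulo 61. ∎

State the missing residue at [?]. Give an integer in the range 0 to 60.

46

4^64 · 4^16 · 4^8 · 4^1 ≡ 12 · 57 · 22 · 4 = 60192.
60192 mod 61 = 46, so 4^89 ≡ 46 (mod 61).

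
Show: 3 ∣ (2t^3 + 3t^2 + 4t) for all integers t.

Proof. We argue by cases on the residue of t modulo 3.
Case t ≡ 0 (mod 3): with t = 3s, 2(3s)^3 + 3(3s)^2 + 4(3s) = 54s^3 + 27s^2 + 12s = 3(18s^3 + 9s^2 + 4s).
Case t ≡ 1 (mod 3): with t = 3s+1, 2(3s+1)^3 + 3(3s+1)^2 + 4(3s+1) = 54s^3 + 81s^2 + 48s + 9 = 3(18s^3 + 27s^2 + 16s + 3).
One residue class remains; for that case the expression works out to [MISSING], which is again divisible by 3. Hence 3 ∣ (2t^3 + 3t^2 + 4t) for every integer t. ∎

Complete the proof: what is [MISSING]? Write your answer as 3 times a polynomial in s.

Only t ≡ 2 (mod 3) is unaccounted for. Put t = 3s+2:
2(3s+2)^3 + 3(3s+2)^2 + 4(3s+2) expands to 54s^3 + 135s^2 + 120s + 36,
and factoring out 3 leaves 3(18s^3 + 45s^2 + 40s + 12).

3(18s^3 + 45s^2 + 40s + 12)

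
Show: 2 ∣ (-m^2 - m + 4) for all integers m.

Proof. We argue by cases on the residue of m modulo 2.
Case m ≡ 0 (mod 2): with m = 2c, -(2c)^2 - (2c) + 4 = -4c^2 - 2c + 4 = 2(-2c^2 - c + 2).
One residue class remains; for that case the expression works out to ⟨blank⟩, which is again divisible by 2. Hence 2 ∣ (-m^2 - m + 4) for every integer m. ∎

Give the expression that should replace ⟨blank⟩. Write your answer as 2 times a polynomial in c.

2(-2c^2 - 3c + 1)

The residues treated are {0}, so the missing case is m ≡ 1 (mod 2); write m = 2c+1.
Then -(2c+1)^2 - (2c+1) + 4 = -4c^2 - 6c + 2 = 2(-2c^2 - 3c + 1).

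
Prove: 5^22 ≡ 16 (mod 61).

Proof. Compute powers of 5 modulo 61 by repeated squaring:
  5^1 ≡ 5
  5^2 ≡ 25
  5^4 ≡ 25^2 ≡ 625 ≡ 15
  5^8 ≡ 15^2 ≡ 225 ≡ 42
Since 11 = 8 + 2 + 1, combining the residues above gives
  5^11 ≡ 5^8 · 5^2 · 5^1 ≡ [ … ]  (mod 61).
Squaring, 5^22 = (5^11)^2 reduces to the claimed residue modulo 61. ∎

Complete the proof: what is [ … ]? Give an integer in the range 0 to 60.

Multiply the listed residues: 42 · 25 · 5 = 1050 → 5250.
Reducing modulo 61: 5250 = 86·61 + 4, so 5^11 ≡ 4.

4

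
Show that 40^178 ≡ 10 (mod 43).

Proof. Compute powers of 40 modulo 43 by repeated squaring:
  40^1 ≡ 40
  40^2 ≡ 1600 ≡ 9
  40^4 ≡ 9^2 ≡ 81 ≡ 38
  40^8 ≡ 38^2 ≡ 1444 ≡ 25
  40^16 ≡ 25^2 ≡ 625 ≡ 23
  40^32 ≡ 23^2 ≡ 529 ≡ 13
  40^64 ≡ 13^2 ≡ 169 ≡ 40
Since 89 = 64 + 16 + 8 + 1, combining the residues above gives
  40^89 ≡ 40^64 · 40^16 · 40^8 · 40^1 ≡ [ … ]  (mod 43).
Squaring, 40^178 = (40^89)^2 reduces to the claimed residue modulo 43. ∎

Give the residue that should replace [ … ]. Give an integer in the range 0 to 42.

15

40^64 · 40^16 · 40^8 · 40^1 ≡ 40 · 23 · 25 · 40 = 920000.
920000 mod 43 = 15, so 40^89 ≡ 15 (mod 43).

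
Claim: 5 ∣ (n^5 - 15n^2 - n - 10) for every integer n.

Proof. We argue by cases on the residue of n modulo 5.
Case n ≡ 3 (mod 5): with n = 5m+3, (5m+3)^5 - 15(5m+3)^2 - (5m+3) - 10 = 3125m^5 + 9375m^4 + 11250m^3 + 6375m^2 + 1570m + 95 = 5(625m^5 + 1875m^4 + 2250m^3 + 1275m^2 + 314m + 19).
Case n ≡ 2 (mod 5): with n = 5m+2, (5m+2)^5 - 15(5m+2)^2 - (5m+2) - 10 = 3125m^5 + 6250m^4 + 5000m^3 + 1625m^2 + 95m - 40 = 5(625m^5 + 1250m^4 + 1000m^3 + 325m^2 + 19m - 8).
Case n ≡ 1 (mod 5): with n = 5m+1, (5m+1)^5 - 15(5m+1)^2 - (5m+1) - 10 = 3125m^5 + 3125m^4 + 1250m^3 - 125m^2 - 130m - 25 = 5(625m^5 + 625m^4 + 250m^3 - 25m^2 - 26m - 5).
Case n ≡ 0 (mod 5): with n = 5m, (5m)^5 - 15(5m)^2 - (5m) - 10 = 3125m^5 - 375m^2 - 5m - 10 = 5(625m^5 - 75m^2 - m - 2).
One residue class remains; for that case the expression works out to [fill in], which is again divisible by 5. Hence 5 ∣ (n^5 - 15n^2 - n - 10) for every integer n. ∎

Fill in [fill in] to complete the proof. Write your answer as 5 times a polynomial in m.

5(625m^5 + 2500m^4 + 4000m^3 + 3125m^2 + 1159m + 154)

The residues treated are {3, 2, 1, 0}, so the missing case is n ≡ 4 (mod 5); write n = 5m+4.
Then (5m+4)^5 - 15(5m+4)^2 - (5m+4) - 10 = 3125m^5 + 12500m^4 + 20000m^3 + 15625m^2 + 5795m + 770 = 5(625m^5 + 2500m^4 + 4000m^3 + 3125m^2 + 1159m + 154).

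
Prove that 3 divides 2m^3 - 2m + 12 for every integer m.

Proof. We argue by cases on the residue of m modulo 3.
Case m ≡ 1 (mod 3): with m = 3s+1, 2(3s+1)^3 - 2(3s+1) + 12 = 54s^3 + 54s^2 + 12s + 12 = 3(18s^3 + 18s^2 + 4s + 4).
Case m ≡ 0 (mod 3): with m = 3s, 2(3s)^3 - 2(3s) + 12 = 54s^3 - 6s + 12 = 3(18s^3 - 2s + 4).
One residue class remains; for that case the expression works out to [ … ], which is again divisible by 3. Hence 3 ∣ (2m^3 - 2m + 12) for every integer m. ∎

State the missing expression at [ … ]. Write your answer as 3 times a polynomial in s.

3(18s^3 + 36s^2 + 22s + 8)

The residues treated are {1, 0}, so the missing case is m ≡ 2 (mod 3); write m = 3s+2.
Then 2(3s+2)^3 - 2(3s+2) + 12 = 54s^3 + 108s^2 + 66s + 24 = 3(18s^3 + 36s^2 + 22s + 8).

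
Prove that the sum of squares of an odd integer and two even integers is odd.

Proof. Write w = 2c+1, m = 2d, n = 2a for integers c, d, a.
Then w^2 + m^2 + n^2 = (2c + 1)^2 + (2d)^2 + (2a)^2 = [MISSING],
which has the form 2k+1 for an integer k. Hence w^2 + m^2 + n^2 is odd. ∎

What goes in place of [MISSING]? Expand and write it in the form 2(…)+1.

2(2a^2 + 2c^2 + 2c + 2d^2) + 1

Expanding: (2c + 1)^2 + (2d)^2 + (2a)^2 = 4a^2 + 4c^2 + 4c + 4d^2 + 1.
Every term except the constant is even, so this is 2(2a^2 + 2c^2 + 2c + 2d^2) + 1,
and 2a^2 + 2c^2 + 2c + 2d^2 ∈ ℤ gives the required form.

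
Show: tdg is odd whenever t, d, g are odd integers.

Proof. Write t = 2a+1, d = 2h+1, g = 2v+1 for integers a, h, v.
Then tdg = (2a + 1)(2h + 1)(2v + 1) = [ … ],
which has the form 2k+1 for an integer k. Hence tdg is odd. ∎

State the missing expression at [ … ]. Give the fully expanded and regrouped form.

(2a + 1)(2h + 1)(2v + 1) = 8ahv + 4ah + 4av + 2a + 4hv + 2h + 2v + 1
= 2(4ahv + 2ah + 2av + a + 2hv + h + v) + 1.
Since 4ahv + 2ah + 2av + a + 2hv + h + v is an integer, the product is of the form 2k+1 for an integer k.

2(4ahv + 2ah + 2av + a + 2hv + h + v) + 1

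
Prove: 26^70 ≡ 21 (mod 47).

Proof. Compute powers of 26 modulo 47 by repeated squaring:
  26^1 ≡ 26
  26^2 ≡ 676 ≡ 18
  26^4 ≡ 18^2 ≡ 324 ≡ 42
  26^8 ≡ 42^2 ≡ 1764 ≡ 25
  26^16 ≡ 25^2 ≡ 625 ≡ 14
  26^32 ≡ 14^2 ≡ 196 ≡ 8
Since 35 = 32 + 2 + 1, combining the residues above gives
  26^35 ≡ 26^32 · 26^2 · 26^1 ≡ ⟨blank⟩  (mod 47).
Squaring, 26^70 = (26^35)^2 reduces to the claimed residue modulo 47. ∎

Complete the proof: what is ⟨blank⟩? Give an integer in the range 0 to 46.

31

26^32 · 26^2 · 26^1 ≡ 8 · 18 · 26 = 3744.
3744 mod 47 = 31, so 26^35 ≡ 31 (mod 47).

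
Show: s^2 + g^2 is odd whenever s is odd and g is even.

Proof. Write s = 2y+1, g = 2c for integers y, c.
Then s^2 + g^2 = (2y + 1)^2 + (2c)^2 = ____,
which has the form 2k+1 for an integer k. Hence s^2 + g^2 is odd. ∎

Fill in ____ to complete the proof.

(2y + 1)^2 + (2c)^2 = 4c^2 + 4y^2 + 4y + 1
= 2(2c^2 + 2y^2 + 2y) + 1.
Since 2c^2 + 2y^2 + 2y is an integer, the sum of squares is of the form 2k+1 for an integer k.

2(2c^2 + 2y^2 + 2y) + 1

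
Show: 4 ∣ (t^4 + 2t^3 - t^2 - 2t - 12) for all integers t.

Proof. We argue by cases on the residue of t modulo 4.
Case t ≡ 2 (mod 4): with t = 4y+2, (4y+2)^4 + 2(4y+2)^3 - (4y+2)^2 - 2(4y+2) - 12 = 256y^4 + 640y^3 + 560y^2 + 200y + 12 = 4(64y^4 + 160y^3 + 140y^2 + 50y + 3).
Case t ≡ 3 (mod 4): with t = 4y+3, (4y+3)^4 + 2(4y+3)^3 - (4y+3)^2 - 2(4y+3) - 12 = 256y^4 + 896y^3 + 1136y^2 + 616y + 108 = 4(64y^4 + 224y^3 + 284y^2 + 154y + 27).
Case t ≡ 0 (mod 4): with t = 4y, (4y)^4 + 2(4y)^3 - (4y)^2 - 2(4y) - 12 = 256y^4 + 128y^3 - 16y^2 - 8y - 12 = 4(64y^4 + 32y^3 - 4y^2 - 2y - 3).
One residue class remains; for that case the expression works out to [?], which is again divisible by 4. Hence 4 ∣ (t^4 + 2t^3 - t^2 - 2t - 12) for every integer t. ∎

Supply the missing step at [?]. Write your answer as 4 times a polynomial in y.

The residues treated are {2, 3, 0}, so the missing case is t ≡ 1 (mod 4); write t = 4y+1.
Then (4y+1)^4 + 2(4y+1)^3 - (4y+1)^2 - 2(4y+1) - 12 = 256y^4 + 384y^3 + 176y^2 + 24y - 12 = 4(64y^4 + 96y^3 + 44y^2 + 6y - 3).

4(64y^4 + 96y^3 + 44y^2 + 6y - 3)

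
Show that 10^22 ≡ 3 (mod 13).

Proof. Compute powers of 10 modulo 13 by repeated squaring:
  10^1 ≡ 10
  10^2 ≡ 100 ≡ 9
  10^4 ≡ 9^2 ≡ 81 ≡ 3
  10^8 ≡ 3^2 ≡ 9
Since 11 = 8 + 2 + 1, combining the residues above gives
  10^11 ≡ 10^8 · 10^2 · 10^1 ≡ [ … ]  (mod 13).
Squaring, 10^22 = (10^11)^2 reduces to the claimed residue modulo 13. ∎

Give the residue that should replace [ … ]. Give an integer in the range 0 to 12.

10^8 · 10^2 · 10^1 ≡ 9 · 9 · 10 = 810.
810 mod 13 = 4, so 10^11 ≡ 4 (mod 13).

4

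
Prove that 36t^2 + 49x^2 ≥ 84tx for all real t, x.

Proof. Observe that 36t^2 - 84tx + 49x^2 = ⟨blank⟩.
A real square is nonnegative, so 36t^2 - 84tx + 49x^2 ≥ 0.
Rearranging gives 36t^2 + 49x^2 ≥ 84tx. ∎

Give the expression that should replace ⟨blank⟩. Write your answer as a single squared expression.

36t^2 - 84tx + 49x^2 is a perfect-square trinomial: the outer terms are (6t)^2 and (7x)^2, and the cross term is -2·6t·7x.
So 36t^2 - 84tx + 49x^2 = (6t - 7x)^2 ≥ 0.

(6t - 7x)^2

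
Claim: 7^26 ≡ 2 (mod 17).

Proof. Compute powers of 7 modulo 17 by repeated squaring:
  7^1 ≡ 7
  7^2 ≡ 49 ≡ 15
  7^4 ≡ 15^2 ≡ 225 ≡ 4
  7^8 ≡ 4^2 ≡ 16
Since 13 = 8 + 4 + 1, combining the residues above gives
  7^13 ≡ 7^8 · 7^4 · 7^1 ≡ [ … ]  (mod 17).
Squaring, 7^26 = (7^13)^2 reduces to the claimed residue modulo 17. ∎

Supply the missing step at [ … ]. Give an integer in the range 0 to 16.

7^8 · 7^4 · 7^1 ≡ 16 · 4 · 7 = 448.
448 mod 17 = 6, so 7^13 ≡ 6 (mod 17).

6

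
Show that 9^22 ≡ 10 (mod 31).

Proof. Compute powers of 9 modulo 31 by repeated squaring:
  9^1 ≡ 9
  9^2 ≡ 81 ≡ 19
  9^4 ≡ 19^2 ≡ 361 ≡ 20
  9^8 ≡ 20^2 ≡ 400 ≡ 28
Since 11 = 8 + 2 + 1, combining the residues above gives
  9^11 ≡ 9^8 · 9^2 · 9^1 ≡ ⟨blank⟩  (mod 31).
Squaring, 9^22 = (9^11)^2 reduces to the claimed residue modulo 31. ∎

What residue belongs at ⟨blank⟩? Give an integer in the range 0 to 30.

14

Multiply the listed residues: 28 · 19 · 9 = 532 → 4788.
Reducing modulo 31: 4788 = 154·31 + 14, so 9^11 ≡ 14.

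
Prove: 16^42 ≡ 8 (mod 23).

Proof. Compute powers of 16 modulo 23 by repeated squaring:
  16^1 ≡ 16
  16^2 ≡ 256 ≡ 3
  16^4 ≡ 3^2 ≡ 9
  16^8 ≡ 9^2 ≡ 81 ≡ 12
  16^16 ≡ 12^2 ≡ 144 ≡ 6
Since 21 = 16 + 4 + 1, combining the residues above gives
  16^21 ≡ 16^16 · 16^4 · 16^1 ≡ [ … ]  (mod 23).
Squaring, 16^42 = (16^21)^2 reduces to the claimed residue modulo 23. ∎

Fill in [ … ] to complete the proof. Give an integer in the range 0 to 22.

16^16 · 16^4 · 16^1 ≡ 6 · 9 · 16 = 864.
864 mod 23 = 13, so 16^21 ≡ 13 (mod 23).

13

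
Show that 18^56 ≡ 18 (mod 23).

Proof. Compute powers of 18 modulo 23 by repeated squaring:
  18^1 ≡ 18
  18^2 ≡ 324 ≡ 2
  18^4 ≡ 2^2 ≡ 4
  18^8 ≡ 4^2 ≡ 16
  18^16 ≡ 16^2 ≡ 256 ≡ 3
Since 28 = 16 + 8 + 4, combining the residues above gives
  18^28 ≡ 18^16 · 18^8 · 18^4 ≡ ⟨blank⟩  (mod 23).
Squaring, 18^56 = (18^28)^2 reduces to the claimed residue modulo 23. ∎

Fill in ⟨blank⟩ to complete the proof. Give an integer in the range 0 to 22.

Multiply the listed residues: 3 · 16 · 4 = 48 → 192.
Reducing modulo 23: 192 = 8·23 + 8, so 18^28 ≡ 8.

8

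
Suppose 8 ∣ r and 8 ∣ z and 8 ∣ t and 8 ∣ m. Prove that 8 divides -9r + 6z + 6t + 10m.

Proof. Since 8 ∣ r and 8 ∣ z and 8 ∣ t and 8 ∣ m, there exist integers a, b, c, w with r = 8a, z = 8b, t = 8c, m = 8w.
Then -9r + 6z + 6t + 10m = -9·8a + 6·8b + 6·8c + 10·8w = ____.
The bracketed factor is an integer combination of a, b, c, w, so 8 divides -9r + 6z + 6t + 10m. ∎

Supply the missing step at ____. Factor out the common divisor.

Pull the common 8 out of every term: -9·8a + 6·8b + 6·8c + 10·8w = 8(-9a + 6b + 6c + 10w).
-9a + 6b + 6c + 10w is an integer, which exhibits the divisibility.

8(-9a + 6b + 6c + 10w)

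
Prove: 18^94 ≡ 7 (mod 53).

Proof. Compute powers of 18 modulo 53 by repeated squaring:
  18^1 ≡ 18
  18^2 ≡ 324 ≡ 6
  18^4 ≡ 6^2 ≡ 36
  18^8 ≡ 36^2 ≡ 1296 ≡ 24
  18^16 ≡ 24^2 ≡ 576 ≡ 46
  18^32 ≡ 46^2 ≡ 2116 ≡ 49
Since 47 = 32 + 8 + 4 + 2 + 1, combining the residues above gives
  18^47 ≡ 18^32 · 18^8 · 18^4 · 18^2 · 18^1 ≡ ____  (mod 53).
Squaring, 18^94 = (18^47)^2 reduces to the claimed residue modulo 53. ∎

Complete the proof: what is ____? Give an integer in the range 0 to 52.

31

Multiply the listed residues: 49 · 24 · 36 · 6 · 18 = 1176 → 42336 → 254016 → 4572288.
Reducing modulo 53: 4572288 = 86269·53 + 31, so 18^47 ≡ 31.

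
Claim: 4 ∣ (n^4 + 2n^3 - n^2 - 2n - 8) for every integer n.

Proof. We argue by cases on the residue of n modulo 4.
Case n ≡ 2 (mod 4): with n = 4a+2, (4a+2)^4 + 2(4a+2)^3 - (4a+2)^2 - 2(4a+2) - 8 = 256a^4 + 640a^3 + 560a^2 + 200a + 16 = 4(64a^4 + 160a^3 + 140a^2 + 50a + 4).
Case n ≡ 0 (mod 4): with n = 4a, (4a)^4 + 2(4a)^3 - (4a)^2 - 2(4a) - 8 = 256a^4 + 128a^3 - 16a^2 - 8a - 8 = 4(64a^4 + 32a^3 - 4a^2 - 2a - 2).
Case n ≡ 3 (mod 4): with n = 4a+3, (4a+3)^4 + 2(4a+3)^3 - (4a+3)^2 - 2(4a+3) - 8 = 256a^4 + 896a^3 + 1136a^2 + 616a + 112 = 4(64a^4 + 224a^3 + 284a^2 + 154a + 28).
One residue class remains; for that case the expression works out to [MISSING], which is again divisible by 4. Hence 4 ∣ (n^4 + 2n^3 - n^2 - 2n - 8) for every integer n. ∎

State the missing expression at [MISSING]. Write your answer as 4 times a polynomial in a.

Only n ≡ 1 (mod 4) is unaccounted for. Put n = 4a+1:
(4a+1)^4 + 2(4a+1)^3 - (4a+1)^2 - 2(4a+1) - 8 expands to 256a^4 + 384a^3 + 176a^2 + 24a - 8,
and factoring out 4 leaves 4(64a^4 + 96a^3 + 44a^2 + 6a - 2).

4(64a^4 + 96a^3 + 44a^2 + 6a - 2)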